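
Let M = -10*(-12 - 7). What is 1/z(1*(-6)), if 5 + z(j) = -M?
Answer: -1/195 ≈ -0.0051282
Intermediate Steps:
M = 190 (M = -10*(-19) = 190)
z(j) = -195 (z(j) = -5 - 1*190 = -5 - 190 = -195)
1/z(1*(-6)) = 1/(-195) = -1/195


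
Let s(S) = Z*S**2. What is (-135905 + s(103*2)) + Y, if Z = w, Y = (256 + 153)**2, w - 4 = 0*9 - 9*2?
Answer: -562728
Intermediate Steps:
w = -14 (w = 4 + (0*9 - 9*2) = 4 + (0 - 18) = 4 - 18 = -14)
Y = 167281 (Y = 409**2 = 167281)
Z = -14
s(S) = -14*S**2
(-135905 + s(103*2)) + Y = (-135905 - 14*(103*2)**2) + 167281 = (-135905 - 14*206**2) + 167281 = (-135905 - 14*42436) + 167281 = (-135905 - 594104) + 167281 = -730009 + 167281 = -562728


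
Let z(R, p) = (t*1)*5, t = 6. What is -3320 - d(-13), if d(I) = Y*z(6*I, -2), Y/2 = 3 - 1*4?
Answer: -3260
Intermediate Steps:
z(R, p) = 30 (z(R, p) = (6*1)*5 = 6*5 = 30)
Y = -2 (Y = 2*(3 - 1*4) = 2*(3 - 4) = 2*(-1) = -2)
d(I) = -60 (d(I) = -2*30 = -60)
-3320 - d(-13) = -3320 - 1*(-60) = -3320 + 60 = -3260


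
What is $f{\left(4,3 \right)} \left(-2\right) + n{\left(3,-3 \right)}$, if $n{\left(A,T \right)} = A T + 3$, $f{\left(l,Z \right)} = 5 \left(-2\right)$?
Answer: $14$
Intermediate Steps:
$f{\left(l,Z \right)} = -10$
$n{\left(A,T \right)} = 3 + A T$
$f{\left(4,3 \right)} \left(-2\right) + n{\left(3,-3 \right)} = \left(-10\right) \left(-2\right) + \left(3 + 3 \left(-3\right)\right) = 20 + \left(3 - 9\right) = 20 - 6 = 14$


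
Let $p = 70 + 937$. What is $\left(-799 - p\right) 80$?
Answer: $-144480$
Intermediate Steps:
$p = 1007$
$\left(-799 - p\right) 80 = \left(-799 - 1007\right) 80 = \left(-1806\right) 80 = -144480$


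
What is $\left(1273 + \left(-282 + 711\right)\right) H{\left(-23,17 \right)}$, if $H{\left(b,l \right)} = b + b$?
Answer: $-78292$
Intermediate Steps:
$H{\left(b,l \right)} = 2 b$
$\left(1273 + \left(-282 + 711\right)\right) H{\left(-23,17 \right)} = \left(1273 + \left(-282 + 711\right)\right) 2 \left(-23\right) = \left(1273 + 429\right) \left(-46\right) = 1702 \left(-46\right) = -78292$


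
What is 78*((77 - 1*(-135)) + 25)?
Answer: 18486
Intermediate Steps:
78*((77 - 1*(-135)) + 25) = 78*((77 + 135) + 25) = 78*(212 + 25) = 78*237 = 18486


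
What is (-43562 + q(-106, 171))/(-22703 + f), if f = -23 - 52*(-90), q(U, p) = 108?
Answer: 21727/9023 ≈ 2.4080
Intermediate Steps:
f = 4657 (f = -23 + 4680 = 4657)
(-43562 + q(-106, 171))/(-22703 + f) = (-43562 + 108)/(-22703 + 4657) = -43454/(-18046) = -43454*(-1/18046) = 21727/9023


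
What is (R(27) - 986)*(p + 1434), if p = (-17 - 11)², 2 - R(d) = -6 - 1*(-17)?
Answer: -2206910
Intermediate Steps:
R(d) = -9 (R(d) = 2 - (-6 - 1*(-17)) = 2 - (-6 + 17) = 2 - 1*11 = 2 - 11 = -9)
p = 784 (p = (-28)² = 784)
(R(27) - 986)*(p + 1434) = (-9 - 986)*(784 + 1434) = -995*2218 = -2206910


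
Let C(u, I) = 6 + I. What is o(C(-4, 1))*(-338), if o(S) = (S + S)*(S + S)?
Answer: -66248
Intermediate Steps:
o(S) = 4*S**2 (o(S) = (2*S)*(2*S) = 4*S**2)
o(C(-4, 1))*(-338) = (4*(6 + 1)**2)*(-338) = (4*7**2)*(-338) = (4*49)*(-338) = 196*(-338) = -66248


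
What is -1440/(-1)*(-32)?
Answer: -46080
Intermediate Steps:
-1440/(-1)*(-32) = -1440*(-1)*(-32) = -36*(-40)*(-32) = 1440*(-32) = -46080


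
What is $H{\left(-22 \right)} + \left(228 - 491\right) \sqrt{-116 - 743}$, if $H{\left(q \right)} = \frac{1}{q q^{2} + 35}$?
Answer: $- \frac{1}{10613} - 263 i \sqrt{859} \approx -9.4224 \cdot 10^{-5} - 7708.2 i$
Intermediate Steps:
$H{\left(q \right)} = \frac{1}{35 + q^{3}}$ ($H{\left(q \right)} = \frac{1}{q^{3} + 35} = \frac{1}{35 + q^{3}}$)
$H{\left(-22 \right)} + \left(228 - 491\right) \sqrt{-116 - 743} = \frac{1}{35 + \left(-22\right)^{3}} + \left(228 - 491\right) \sqrt{-116 - 743} = \frac{1}{35 - 10648} + \left(228 - 491\right) \sqrt{-859} = \frac{1}{-10613} - 263 i \sqrt{859} = - \frac{1}{10613} - 263 i \sqrt{859}$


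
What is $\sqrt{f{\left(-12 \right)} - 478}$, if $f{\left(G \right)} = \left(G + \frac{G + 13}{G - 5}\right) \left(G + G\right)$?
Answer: $\frac{i \sqrt{54502}}{17} \approx 13.733 i$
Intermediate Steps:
$f{\left(G \right)} = 2 G \left(G + \frac{13 + G}{-5 + G}\right)$ ($f{\left(G \right)} = \left(G + \frac{13 + G}{-5 + G}\right) 2 G = 2 G \left(G + \frac{13 + G}{-5 + G}\right)$)
$\sqrt{f{\left(-12 \right)} - 478} = \sqrt{2 \left(-12\right) \frac{1}{-5 - 12} \left(13 + \left(-12\right)^{2} - -48\right) - 478} = \sqrt{2 \left(-12\right) \frac{1}{-17} \left(13 + 144 + 48\right) - 478} = \sqrt{2 \left(-12\right) \left(- \frac{1}{17}\right) 205 - 478} = \sqrt{\frac{4920}{17} - 478} = \sqrt{- \frac{3206}{17}} = \frac{i \sqrt{54502}}{17}$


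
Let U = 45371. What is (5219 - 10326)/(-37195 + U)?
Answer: -5107/8176 ≈ -0.62463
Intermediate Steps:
(5219 - 10326)/(-37195 + U) = (5219 - 10326)/(-37195 + 45371) = -5107/8176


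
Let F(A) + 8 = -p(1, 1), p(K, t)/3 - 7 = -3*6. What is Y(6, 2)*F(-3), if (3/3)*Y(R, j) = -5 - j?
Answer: -175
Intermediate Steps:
p(K, t) = -33 (p(K, t) = 21 + 3*(-3*6) = 21 + 3*(-18) = 21 - 54 = -33)
Y(R, j) = -5 - j
F(A) = 25 (F(A) = -8 - 1*(-33) = -8 + 33 = 25)
Y(6, 2)*F(-3) = (-5 - 1*2)*25 = (-5 - 2)*25 = -7*25 = -175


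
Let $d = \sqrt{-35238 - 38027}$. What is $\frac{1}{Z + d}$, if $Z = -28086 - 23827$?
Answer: $- \frac{51913}{2695032834} - \frac{i \sqrt{73265}}{2695032834} \approx -1.9262 \cdot 10^{-5} - 1.0043 \cdot 10^{-7} i$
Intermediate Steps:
$Z = -51913$ ($Z = -28086 - 23827 = -51913$)
$d = i \sqrt{73265}$ ($d = \sqrt{-73265} = i \sqrt{73265} \approx 270.68 i$)
$\frac{1}{Z + d} = \frac{1}{-51913 + i \sqrt{73265}}$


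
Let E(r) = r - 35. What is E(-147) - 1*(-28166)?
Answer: 27984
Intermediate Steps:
E(r) = -35 + r
E(-147) - 1*(-28166) = (-35 - 147) - 1*(-28166) = -182 + 28166 = 27984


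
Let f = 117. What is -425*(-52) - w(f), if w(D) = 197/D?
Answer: 2585503/117 ≈ 22098.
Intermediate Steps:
-425*(-52) - w(f) = -425*(-52) - 197/117 = 22100 - 197/117 = 2585503/117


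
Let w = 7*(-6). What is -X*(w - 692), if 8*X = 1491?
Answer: 547197/4 ≈ 1.3680e+5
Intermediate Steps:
X = 1491/8 (X = (⅛)*1491 = 1491/8 ≈ 186.38)
w = -42
-X*(w - 692) = -1491*(-42 - 692)/8 = -1491*(-734)/8 = -1*(-547197/4) = 547197/4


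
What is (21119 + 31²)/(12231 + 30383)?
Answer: 11040/21307 ≈ 0.51814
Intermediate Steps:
(21119 + 31²)/(12231 + 30383) = (21119 + 961)/42614 = 22080*(1/42614) = 11040/21307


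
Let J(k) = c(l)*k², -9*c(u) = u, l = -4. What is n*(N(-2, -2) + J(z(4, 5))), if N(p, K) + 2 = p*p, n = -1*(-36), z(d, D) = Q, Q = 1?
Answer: 88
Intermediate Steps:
z(d, D) = 1
c(u) = -u/9
n = 36
J(k) = 4*k²/9 (J(k) = (-⅑*(-4))*k² = 4*k²/9)
N(p, K) = -2 + p² (N(p, K) = -2 + p*p = -2 + p²)
n*(N(-2, -2) + J(z(4, 5))) = 36*((-2 + (-2)²) + (4/9)*1²) = 36*((-2 + 4) + (4/9)*1) = 36*(2 + 4/9) = 36*(22/9) = 88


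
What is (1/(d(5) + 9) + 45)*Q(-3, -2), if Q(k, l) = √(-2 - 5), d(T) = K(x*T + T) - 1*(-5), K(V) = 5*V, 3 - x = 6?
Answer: 1619*I*√7/36 ≈ 118.99*I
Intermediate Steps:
x = -3 (x = 3 - 1*6 = 3 - 6 = -3)
d(T) = 5 - 10*T (d(T) = 5*(-3*T + T) - 1*(-5) = 5*(-2*T) + 5 = -10*T + 5 = 5 - 10*T)
Q(k, l) = I*√7 (Q(k, l) = √(-7) = I*√7)
(1/(d(5) + 9) + 45)*Q(-3, -2) = (1/((5 - 10*5) + 9) + 45)*(I*√7) = (1/((5 - 50) + 9) + 45)*(I*√7) = (1/(-45 + 9) + 45)*(I*√7) = (1/(-36) + 45)*(I*√7) = (-1/36 + 45)*(I*√7) = 1619*(I*√7)/36 = 1619*I*√7/36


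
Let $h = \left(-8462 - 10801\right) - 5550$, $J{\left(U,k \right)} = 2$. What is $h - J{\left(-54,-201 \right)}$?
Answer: $-24815$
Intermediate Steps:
$h = -24813$ ($h = -19263 - 5550 = -24813$)
$h - J{\left(-54,-201 \right)} = -24813 - 2 = -24815$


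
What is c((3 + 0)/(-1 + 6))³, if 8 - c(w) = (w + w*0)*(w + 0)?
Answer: 6967871/15625 ≈ 445.94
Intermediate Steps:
c(w) = 8 - w² (c(w) = 8 - (w + w*0)*(w + 0) = 8 - (w + 0)*w = 8 - w*w = 8 - w²)
c((3 + 0)/(-1 + 6))³ = (8 - ((3 + 0)/(-1 + 6))²)³ = (8 - (3/5)²)³ = (8 - (3*(⅕))²)³ = (8 - (⅗)²)³ = (8 - 1*9/25)³ = (8 - 9/25)³ = (191/25)³ = 6967871/15625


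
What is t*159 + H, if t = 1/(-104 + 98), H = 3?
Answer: -47/2 ≈ -23.500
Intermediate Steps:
t = -1/6 (t = 1/(-6) = -1/6 ≈ -0.16667)
t*159 + H = -1/6*159 + 3 = -53/2 + 3 = -47/2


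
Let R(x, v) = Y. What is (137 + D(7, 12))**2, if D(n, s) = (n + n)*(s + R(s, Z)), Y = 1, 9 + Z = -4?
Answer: 101761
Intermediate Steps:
Z = -13 (Z = -9 - 4 = -13)
R(x, v) = 1
D(n, s) = 2*n*(1 + s) (D(n, s) = (n + n)*(s + 1) = (2*n)*(1 + s) = 2*n*(1 + s))
(137 + D(7, 12))**2 = (137 + 2*7*(1 + 12))**2 = (137 + 2*7*13)**2 = (137 + 182)**2 = 319**2 = 101761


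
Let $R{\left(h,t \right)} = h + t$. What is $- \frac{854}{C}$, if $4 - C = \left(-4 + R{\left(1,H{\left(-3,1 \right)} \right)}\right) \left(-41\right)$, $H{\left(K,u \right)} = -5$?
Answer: $\frac{427}{162} \approx 2.6358$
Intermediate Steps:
$C = -324$ ($C = 4 - \left(-4 + \left(1 - 5\right)\right) \left(-41\right) = 4 - \left(-4 - 4\right) \left(-41\right) = 4 - \left(-8\right) \left(-41\right) = 4 - 328 = -324$)
$- \frac{854}{C} = - \frac{854}{-324} = \left(-854\right) \left(- \frac{1}{324}\right) = \frac{427}{162}$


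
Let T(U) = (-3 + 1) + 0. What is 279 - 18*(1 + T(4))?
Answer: 297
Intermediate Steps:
T(U) = -2 (T(U) = -2 + 0 = -2)
279 - 18*(1 + T(4)) = 279 - 18*(1 - 2) = 279 - 18*(-1) = 279 + 18 = 297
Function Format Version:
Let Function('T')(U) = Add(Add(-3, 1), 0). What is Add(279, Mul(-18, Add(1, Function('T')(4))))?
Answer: 297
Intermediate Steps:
Function('T')(U) = -2 (Function('T')(U) = Add(-2, 0) = -2)
Add(279, Mul(-18, Add(1, Function('T')(4)))) = Add(279, Mul(-18, Add(1, -2))) = Add(279, Mul(-18, -1)) = Add(279, 18) = 297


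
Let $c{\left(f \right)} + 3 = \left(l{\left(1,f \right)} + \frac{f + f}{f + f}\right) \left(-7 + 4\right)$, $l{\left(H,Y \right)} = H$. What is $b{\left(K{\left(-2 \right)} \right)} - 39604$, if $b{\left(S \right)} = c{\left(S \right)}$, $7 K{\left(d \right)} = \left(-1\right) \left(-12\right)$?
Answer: $-39613$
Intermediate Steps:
$K{\left(d \right)} = \frac{12}{7}$ ($K{\left(d \right)} = \frac{\left(-1\right) \left(-12\right)}{7} = \frac{1}{7} \cdot 12 = \frac{12}{7}$)
$c{\left(f \right)} = -9$ ($c{\left(f \right)} = -3 + \left(1 + \frac{f + f}{f + f}\right) \left(-7 + 4\right) = -3 + \left(1 + \frac{2 f}{2 f}\right) \left(-3\right) = -3 + \left(1 + 2 f \frac{1}{2 f}\right) \left(-3\right) = -3 + \left(1 + 1\right) \left(-3\right) = -3 + 2 \left(-3\right) = -3 - 6 = -9$)
$b{\left(S \right)} = -9$
$b{\left(K{\left(-2 \right)} \right)} - 39604 = -9 - 39604 = -39613$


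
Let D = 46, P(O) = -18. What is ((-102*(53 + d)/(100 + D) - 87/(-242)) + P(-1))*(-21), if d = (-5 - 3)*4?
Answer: 11987199/17666 ≈ 678.55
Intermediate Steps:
d = -32 (d = -8*4 = -32)
((-102*(53 + d)/(100 + D) - 87/(-242)) + P(-1))*(-21) = ((-102*(53 - 32)/(100 + 46) - 87/(-242)) - 18)*(-21) = ((-102/(146/21) - 87*(-1/242)) - 18)*(-21) = ((-102/(146*(1/21)) + 87/242) - 18)*(-21) = ((-102/146/21 + 87/242) - 18)*(-21) = ((-102*21/146 + 87/242) - 18)*(-21) = ((-1071/73 + 87/242) - 18)*(-21) = (-252831/17666 - 18)*(-21) = -570819/17666*(-21) = 11987199/17666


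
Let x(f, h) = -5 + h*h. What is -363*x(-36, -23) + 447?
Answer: -189765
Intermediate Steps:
x(f, h) = -5 + h²
-363*x(-36, -23) + 447 = -363*(-5 + (-23)²) + 447 = -363*(-5 + 529) + 447 = -363*524 + 447 = -190212 + 447 = -189765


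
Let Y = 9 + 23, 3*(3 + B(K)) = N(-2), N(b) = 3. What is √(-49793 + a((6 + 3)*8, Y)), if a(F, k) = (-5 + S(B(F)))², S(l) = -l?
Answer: 14*I*√254 ≈ 223.12*I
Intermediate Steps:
B(K) = -2 (B(K) = -3 + (⅓)*3 = -3 + 1 = -2)
Y = 32
a(F, k) = 9 (a(F, k) = (-5 - 1*(-2))² = (-5 + 2)² = (-3)² = 9)
√(-49793 + a((6 + 3)*8, Y)) = √(-49793 + 9) = √(-49784) = 14*I*√254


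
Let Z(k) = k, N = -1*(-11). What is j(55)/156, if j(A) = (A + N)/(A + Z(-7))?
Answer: 11/1248 ≈ 0.0088141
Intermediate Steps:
N = 11
j(A) = (11 + A)/(-7 + A) (j(A) = (A + 11)/(A - 7) = (11 + A)/(-7 + A))
j(55)/156 = ((11 + 55)/(-7 + 55))/156 = (66/48)*(1/156) = ((1/48)*66)*(1/156) = (11/8)*(1/156) = 11/1248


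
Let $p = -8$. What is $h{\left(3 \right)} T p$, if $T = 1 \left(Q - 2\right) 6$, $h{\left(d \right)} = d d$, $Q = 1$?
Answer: $432$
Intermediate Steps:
$h{\left(d \right)} = d^{2}$
$T = -6$ ($T = 1 \left(1 - 2\right) 6 = 1 \left(-1\right) 6 = \left(-1\right) 6 = -6$)
$h{\left(3 \right)} T p = 3^{2} \left(-6\right) \left(-8\right) = 9 \left(-6\right) \left(-8\right) = \left(-54\right) \left(-8\right) = 432$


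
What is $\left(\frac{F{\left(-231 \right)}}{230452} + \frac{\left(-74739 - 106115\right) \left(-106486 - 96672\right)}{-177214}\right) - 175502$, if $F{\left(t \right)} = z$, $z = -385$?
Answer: $- \frac{7817317692243055}{20419660364} \approx -3.8283 \cdot 10^{5}$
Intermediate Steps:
$F{\left(t \right)} = -385$
$\left(\frac{F{\left(-231 \right)}}{230452} + \frac{\left(-74739 - 106115\right) \left(-106486 - 96672\right)}{-177214}\right) - 175502 = \left(- \frac{385}{230452} + \frac{\left(-74739 - 106115\right) \left(-106486 - 96672\right)}{-177214}\right) - 175502 = \left(\left(-385\right) \frac{1}{230452} + \left(-180854\right) \left(-203158\right) \left(- \frac{1}{177214}\right)\right) - 175502 = \left(- \frac{385}{230452} + 36741936932 \left(- \frac{1}{177214}\right)\right) - 175502 = \left(- \frac{385}{230452} - \frac{18370968466}{88607}\right) - 175502 = - \frac{4233626459040327}{20419660364} - 175502 = - \frac{7817317692243055}{20419660364}$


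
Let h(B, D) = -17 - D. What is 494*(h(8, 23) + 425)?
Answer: 190190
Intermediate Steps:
494*(h(8, 23) + 425) = 494*((-17 - 1*23) + 425) = 494*((-17 - 23) + 425) = 494*(-40 + 425) = 494*385 = 190190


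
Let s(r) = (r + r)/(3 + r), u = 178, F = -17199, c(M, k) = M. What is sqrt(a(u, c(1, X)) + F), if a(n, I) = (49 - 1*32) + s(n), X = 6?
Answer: I*sqrt(562835066)/181 ≈ 131.07*I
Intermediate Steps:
s(r) = 2*r/(3 + r) (s(r) = (2*r)/(3 + r) = 2*r/(3 + r))
a(n, I) = 17 + 2*n/(3 + n) (a(n, I) = (49 - 1*32) + 2*n/(3 + n) = (49 - 32) + 2*n/(3 + n) = 17 + 2*n/(3 + n))
sqrt(a(u, c(1, X)) + F) = sqrt((51 + 19*178)/(3 + 178) - 17199) = sqrt((51 + 3382)/181 - 17199) = sqrt((1/181)*3433 - 17199) = sqrt(3433/181 - 17199) = sqrt(-3109586/181) = I*sqrt(562835066)/181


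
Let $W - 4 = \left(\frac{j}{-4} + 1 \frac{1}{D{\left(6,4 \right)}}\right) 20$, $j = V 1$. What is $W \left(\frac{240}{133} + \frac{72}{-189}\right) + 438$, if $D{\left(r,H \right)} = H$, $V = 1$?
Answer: $\frac{177034}{399} \approx 443.69$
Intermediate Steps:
$j = 1$ ($j = 1 \cdot 1 = 1$)
$W = 4$ ($W = 4 + \left(1 \frac{1}{-4} + 1 \cdot \frac{1}{4}\right) 20 = 4 + \left(1 \left(- \frac{1}{4}\right) + 1 \cdot \frac{1}{4}\right) 20 = 4 + \left(- \frac{1}{4} + \frac{1}{4}\right) 20 = 4 + 0 \cdot 20 = 4 + 0 = 4$)
$W \left(\frac{240}{133} + \frac{72}{-189}\right) + 438 = 4 \left(\frac{240}{133} + \frac{72}{-189}\right) + 438 = 4 \left(240 \cdot \frac{1}{133} + 72 \left(- \frac{1}{189}\right)\right) + 438 = 4 \left(\frac{240}{133} - \frac{8}{21}\right) + 438 = 4 \cdot \frac{568}{399} + 438 = \frac{2272}{399} + 438 = \frac{177034}{399}$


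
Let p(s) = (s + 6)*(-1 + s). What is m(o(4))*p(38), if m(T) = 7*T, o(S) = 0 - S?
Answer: -45584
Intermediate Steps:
p(s) = (-1 + s)*(6 + s) (p(s) = (6 + s)*(-1 + s) = (-1 + s)*(6 + s))
o(S) = -S
m(o(4))*p(38) = (7*(-1*4))*(-6 + 38² + 5*38) = (7*(-4))*(-6 + 1444 + 190) = -28*1628 = -45584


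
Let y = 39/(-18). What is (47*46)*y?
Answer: -14053/3 ≈ -4684.3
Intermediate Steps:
y = -13/6 (y = 39*(-1/18) = -13/6 ≈ -2.1667)
(47*46)*y = (47*46)*(-13/6) = 2162*(-13/6) = -14053/3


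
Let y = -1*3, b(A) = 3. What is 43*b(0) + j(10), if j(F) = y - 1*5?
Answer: 121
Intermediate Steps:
y = -3
j(F) = -8 (j(F) = -3 - 1*5 = -3 - 5 = -8)
43*b(0) + j(10) = 43*3 - 8 = 129 - 8 = 121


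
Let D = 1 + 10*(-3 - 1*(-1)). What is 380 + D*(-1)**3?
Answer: 399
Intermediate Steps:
D = -19 (D = 1 + 10*(-3 + 1) = 1 + 10*(-2) = 1 - 20 = -19)
380 + D*(-1)**3 = 380 - 19*(-1)**3 = 380 - 19*(-1) = 380 + 19 = 399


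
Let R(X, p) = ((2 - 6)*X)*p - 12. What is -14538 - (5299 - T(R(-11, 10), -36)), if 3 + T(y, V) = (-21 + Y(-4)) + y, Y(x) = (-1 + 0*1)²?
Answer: -19432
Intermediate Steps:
Y(x) = 1 (Y(x) = (-1 + 0)² = (-1)² = 1)
R(X, p) = -12 - 4*X*p (R(X, p) = (-4*X)*p - 12 = -4*X*p - 12 = -12 - 4*X*p)
T(y, V) = -23 + y (T(y, V) = -3 + ((-21 + 1) + y) = -3 + (-20 + y) = -23 + y)
-14538 - (5299 - T(R(-11, 10), -36)) = -14538 - (5299 - (-23 + (-12 - 4*(-11)*10))) = -14538 - (5299 - (-23 + (-12 + 440))) = -14538 - (5299 - (-23 + 428)) = -14538 - (5299 - 1*405) = -14538 - (5299 - 405) = -14538 - 1*4894 = -14538 - 4894 = -19432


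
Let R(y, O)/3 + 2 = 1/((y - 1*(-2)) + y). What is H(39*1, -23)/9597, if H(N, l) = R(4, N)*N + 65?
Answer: -1573/95970 ≈ -0.016391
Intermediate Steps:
R(y, O) = -6 + 3/(2 + 2*y) (R(y, O) = -6 + 3/((y - 1*(-2)) + y) = -6 + 3/((y + 2) + y) = -6 + 3/((2 + y) + y) = -6 + 3/(2 + 2*y))
H(N, l) = 65 - 57*N/10 (H(N, l) = (3*(-3 - 4*4)/(2*(1 + 4)))*N + 65 = ((3/2)*(-3 - 16)/5)*N + 65 = ((3/2)*(1/5)*(-19))*N + 65 = -57*N/10 + 65 = 65 - 57*N/10)
H(39*1, -23)/9597 = (65 - 2223/10)/9597 = (65 - 57/10*39)*(1/9597) = (65 - 2223/10)*(1/9597) = -1573/10*1/9597 = -1573/95970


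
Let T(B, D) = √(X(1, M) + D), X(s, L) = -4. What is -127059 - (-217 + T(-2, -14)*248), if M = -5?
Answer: -126842 - 744*I*√2 ≈ -1.2684e+5 - 1052.2*I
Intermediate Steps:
T(B, D) = √(-4 + D)
-127059 - (-217 + T(-2, -14)*248) = -127059 - (-217 + √(-4 - 14)*248) = -127059 - (-217 + √(-18)*248) = -127059 - (-217 + (3*I*√2)*248) = -127059 - (-217 + 744*I*√2) = -127059 + (217 - 744*I*√2) = -126842 - 744*I*√2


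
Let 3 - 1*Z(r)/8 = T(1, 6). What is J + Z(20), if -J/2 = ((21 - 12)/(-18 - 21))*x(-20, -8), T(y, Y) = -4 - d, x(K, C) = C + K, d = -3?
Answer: 248/13 ≈ 19.077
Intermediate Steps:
T(y, Y) = -1 (T(y, Y) = -4 - 1*(-3) = -4 + 3 = -1)
Z(r) = 32 (Z(r) = 24 - 8*(-1) = 24 + 8 = 32)
J = -168/13 (J = -2*(21 - 12)/(-18 - 21)*(-8 - 20) = -2*9/(-39)*(-28) = -2*9*(-1/39)*(-28) = -(-6)*(-28)/13 = -2*84/13 = -168/13 ≈ -12.923)
J + Z(20) = -168/13 + 32 = 248/13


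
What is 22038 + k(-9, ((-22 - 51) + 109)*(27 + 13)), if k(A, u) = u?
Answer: 23478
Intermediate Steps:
22038 + k(-9, ((-22 - 51) + 109)*(27 + 13)) = 22038 + ((-22 - 51) + 109)*(27 + 13) = 22038 + (-73 + 109)*40 = 22038 + 36*40 = 22038 + 1440 = 23478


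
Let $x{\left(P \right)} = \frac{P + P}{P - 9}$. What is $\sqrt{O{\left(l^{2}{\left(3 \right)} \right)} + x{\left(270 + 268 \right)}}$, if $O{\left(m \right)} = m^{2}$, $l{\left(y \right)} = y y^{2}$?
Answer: $\frac{\sqrt{281133365}}{23} \approx 729.0$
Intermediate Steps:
$l{\left(y \right)} = y^{3}$
$x{\left(P \right)} = \frac{2 P}{-9 + P}$
$\sqrt{O{\left(l^{2}{\left(3 \right)} \right)} + x{\left(270 + 268 \right)}} = \sqrt{\left(\left(3^{3}\right)^{2}\right)^{2} + \frac{2 \left(270 + 268\right)}{-9 + \left(270 + 268\right)}} = \sqrt{\left(27^{2}\right)^{2} + 2 \cdot 538 \frac{1}{-9 + 538}} = \sqrt{729^{2} + 2 \cdot 538 \cdot \frac{1}{529}} = \sqrt{531441 + 2 \cdot 538 \cdot \frac{1}{529}} = \sqrt{531441 + \frac{1076}{529}} = \sqrt{\frac{281133365}{529}} = \frac{\sqrt{281133365}}{23}$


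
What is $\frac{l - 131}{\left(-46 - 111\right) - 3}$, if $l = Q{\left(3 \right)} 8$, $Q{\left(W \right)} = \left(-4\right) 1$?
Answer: $\frac{163}{160} \approx 1.0187$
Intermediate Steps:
$Q{\left(W \right)} = -4$
$l = -32$ ($l = \left(-4\right) 8 = -32$)
$\frac{l - 131}{\left(-46 - 111\right) - 3} = \frac{-32 - 131}{\left(-46 - 111\right) - 3} = - \frac{163}{-157 - 3} = - \frac{163}{-160} = \left(-163\right) \left(- \frac{1}{160}\right) = \frac{163}{160}$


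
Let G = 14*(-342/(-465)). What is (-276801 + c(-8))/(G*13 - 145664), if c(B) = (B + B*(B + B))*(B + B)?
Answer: 43201755/22557172 ≈ 1.9152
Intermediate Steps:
G = 1596/155 (G = 14*(-342*(-1/465)) = 14*(114/155) = 1596/155 ≈ 10.297)
c(B) = 2*B*(B + 2*B²) (c(B) = (B + B*(2*B))*(2*B) = (B + 2*B²)*(2*B) = 2*B*(B + 2*B²))
(-276801 + c(-8))/(G*13 - 145664) = (-276801 + (-8)²*(2 + 4*(-8)))/((1596/155)*13 - 145664) = (-276801 + 64*(2 - 32))/(20748/155 - 145664) = (-276801 + 64*(-30))/(-22557172/155) = (-276801 - 1920)*(-155/22557172) = -278721*(-155/22557172) = 43201755/22557172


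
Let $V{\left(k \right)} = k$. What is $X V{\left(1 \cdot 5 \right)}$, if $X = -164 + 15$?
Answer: $-745$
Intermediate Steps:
$X = -149$
$X V{\left(1 \cdot 5 \right)} = - 149 \cdot 1 \cdot 5 = \left(-149\right) 5 = -745$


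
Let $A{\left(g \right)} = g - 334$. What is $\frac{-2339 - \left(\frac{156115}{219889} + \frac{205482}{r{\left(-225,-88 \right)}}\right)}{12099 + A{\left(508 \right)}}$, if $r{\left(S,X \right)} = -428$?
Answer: $- \frac{29168784085}{192507102386} \approx -0.15152$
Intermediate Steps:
$A{\left(g \right)} = -334 + g$ ($A{\left(g \right)} = g - 334 = -334 + g$)
$\frac{-2339 - \left(\frac{156115}{219889} + \frac{205482}{r{\left(-225,-88 \right)}}\right)}{12099 + A{\left(508 \right)}} = \frac{-2339 - \left(- \frac{102741}{214} + \frac{156115}{219889}\right)}{12099 + \left(-334 + 508\right)} = \frac{-2339 - - \frac{22558207139}{47056246}}{12099 + 174} = \frac{-2339 + \left(- \frac{156115}{219889} + \frac{102741}{214}\right)}{12273} = \left(-2339 + \frac{22558207139}{47056246}\right) \frac{1}{12273} = \left(- \frac{87506352255}{47056246}\right) \frac{1}{12273} = - \frac{29168784085}{192507102386}$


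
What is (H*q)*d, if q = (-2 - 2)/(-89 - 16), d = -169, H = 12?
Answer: -2704/35 ≈ -77.257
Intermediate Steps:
q = 4/105 (q = -4/(-105) = -4*(-1/105) = 4/105 ≈ 0.038095)
(H*q)*d = (12*(4/105))*(-169) = (16/35)*(-169) = -2704/35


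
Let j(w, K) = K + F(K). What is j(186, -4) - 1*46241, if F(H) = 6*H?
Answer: -46269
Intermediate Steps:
j(w, K) = 7*K (j(w, K) = K + 6*K = 7*K)
j(186, -4) - 1*46241 = 7*(-4) - 1*46241 = -28 - 46241 = -46269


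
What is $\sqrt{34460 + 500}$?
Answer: $4 \sqrt{2185} \approx 186.98$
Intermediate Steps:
$\sqrt{34460 + 500} = \sqrt{34960} = 4 \sqrt{2185}$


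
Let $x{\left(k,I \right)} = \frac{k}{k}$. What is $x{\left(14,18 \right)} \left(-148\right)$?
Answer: $-148$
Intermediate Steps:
$x{\left(k,I \right)} = 1$
$x{\left(14,18 \right)} \left(-148\right) = 1 \left(-148\right) = -148$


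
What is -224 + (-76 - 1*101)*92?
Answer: -16508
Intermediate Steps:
-224 + (-76 - 1*101)*92 = -224 + (-76 - 101)*92 = -224 - 177*92 = -224 - 16284 = -16508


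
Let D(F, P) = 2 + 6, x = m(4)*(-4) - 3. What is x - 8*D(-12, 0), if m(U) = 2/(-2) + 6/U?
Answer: -69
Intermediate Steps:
m(U) = -1 + 6/U (m(U) = 2*(-½) + 6/U = -1 + 6/U)
x = -5 (x = ((6 - 1*4)/4)*(-4) - 3 = ((6 - 4)/4)*(-4) - 3 = ((¼)*2)*(-4) - 3 = (½)*(-4) - 3 = -2 - 3 = -5)
D(F, P) = 8
x - 8*D(-12, 0) = -5 - 8*8 = -5 - 64 = -69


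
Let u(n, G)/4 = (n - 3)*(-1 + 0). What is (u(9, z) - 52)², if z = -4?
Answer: 5776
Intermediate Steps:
u(n, G) = 12 - 4*n (u(n, G) = 4*((n - 3)*(-1 + 0)) = 4*((-3 + n)*(-1)) = 4*(3 - n) = 12 - 4*n)
(u(9, z) - 52)² = ((12 - 4*9) - 52)² = ((12 - 36) - 52)² = (-24 - 52)² = (-76)² = 5776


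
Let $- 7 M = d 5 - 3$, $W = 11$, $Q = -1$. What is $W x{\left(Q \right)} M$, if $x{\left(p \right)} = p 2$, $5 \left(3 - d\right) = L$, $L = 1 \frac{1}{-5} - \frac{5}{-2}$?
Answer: $\frac{1067}{35} \approx 30.486$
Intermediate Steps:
$L = \frac{23}{10}$ ($L = 1 \left(- \frac{1}{5}\right) - - \frac{5}{2} = - \frac{1}{5} + \frac{5}{2} = \frac{23}{10} \approx 2.3$)
$d = \frac{127}{50}$ ($d = 3 - \frac{23}{50} = \frac{127}{50} \approx 2.54$)
$x{\left(p \right)} = 2 p$
$M = - \frac{97}{70}$ ($M = - \frac{\frac{127}{50} \cdot 5 - 3}{7} = - \frac{\frac{127}{10} - 3}{7} = \left(- \frac{1}{7}\right) \frac{97}{10} = - \frac{97}{70} \approx -1.3857$)
$W x{\left(Q \right)} M = 11 \cdot 2 \left(-1\right) \left(- \frac{97}{70}\right) = 11 \left(\left(-2\right) \left(- \frac{97}{70}\right)\right) = 11 \cdot \frac{97}{35} = \frac{1067}{35}$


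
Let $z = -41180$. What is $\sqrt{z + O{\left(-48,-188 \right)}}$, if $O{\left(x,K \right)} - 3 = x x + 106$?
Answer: $i \sqrt{38767} \approx 196.89 i$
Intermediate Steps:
$O{\left(x,K \right)} = 109 + x^{2}$ ($O{\left(x,K \right)} = 3 + \left(x x + 106\right) = 3 + \left(x^{2} + 106\right) = 3 + \left(106 + x^{2}\right) = 109 + x^{2}$)
$\sqrt{z + O{\left(-48,-188 \right)}} = \sqrt{-41180 + \left(109 + \left(-48\right)^{2}\right)} = \sqrt{-41180 + \left(109 + 2304\right)} = \sqrt{-41180 + 2413} = \sqrt{-38767} = i \sqrt{38767}$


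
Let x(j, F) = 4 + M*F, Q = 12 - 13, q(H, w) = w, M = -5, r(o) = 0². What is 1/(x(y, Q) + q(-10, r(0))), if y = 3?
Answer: ⅑ ≈ 0.11111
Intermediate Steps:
r(o) = 0
Q = -1
x(j, F) = 4 - 5*F
1/(x(y, Q) + q(-10, r(0))) = 1/((4 - 5*(-1)) + 0) = 1/((4 + 5) + 0) = 1/(9 + 0) = 1/9 = ⅑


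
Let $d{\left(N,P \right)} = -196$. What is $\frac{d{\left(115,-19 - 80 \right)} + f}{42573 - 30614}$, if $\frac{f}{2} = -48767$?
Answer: $- \frac{97730}{11959} \approx -8.1721$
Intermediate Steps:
$f = -97534$ ($f = 2 \left(-48767\right) = -97534$)
$\frac{d{\left(115,-19 - 80 \right)} + f}{42573 - 30614} = \frac{-196 - 97534}{42573 - 30614} = - \frac{97730}{11959}$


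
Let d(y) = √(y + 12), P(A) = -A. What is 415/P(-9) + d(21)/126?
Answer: 415/9 + √33/126 ≈ 46.157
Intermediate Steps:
d(y) = √(12 + y)
415/P(-9) + d(21)/126 = 415/((-1*(-9))) + √(12 + 21)/126 = 415/9 + √33*(1/126) = 415*(⅑) + √33/126 = 415/9 + √33/126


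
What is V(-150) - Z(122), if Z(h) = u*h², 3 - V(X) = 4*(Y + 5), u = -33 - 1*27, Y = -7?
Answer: 893051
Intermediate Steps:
u = -60 (u = -33 - 27 = -60)
V(X) = 11 (V(X) = 3 - 4*(-7 + 5) = 3 - 4*(-2) = 3 - 1*(-8) = 3 + 8 = 11)
Z(h) = -60*h²
V(-150) - Z(122) = 11 - (-60)*122² = 11 - (-60)*14884 = 11 - 1*(-893040) = 11 + 893040 = 893051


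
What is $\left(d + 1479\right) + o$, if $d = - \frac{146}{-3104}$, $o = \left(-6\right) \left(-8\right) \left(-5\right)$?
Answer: $\frac{1923001}{1552} \approx 1239.0$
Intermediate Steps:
$o = -240$ ($o = 48 \left(-5\right) = -240$)
$d = \frac{73}{1552}$ ($d = \left(-146\right) \left(- \frac{1}{3104}\right) = \frac{73}{1552} \approx 0.047036$)
$\left(d + 1479\right) + o = \left(\frac{73}{1552} + 1479\right) - 240 = \frac{2295481}{1552} - 240 = \frac{1923001}{1552}$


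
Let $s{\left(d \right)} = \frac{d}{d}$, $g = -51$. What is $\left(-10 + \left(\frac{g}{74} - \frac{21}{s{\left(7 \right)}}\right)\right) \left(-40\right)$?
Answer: $\frac{46900}{37} \approx 1267.6$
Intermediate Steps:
$s{\left(d \right)} = 1$
$\left(-10 + \left(\frac{g}{74} - \frac{21}{s{\left(7 \right)}}\right)\right) \left(-40\right) = \left(-10 - \left(21 + \frac{51}{74}\right)\right) \left(-40\right) = \left(-10 - \frac{1605}{74}\right) \left(-40\right) = \left(- \frac{2345}{74}\right) \left(-40\right) = \frac{46900}{37}$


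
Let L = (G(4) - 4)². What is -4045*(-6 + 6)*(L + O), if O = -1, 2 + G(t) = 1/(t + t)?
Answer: 0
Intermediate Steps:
G(t) = -2 + 1/(2*t) (G(t) = -2 + 1/(t + t) = -2 + 1/(2*t))
L = 2209/64 (L = ((-2 + (½)/4) - 4)² = ((-2 + (½)*(¼)) - 4)² = ((-2 + ⅛) - 4)² = (-15/8 - 4)² = (-47/8)² = 2209/64 ≈ 34.516)
-4045*(-6 + 6)*(L + O) = -4045*(-6 + 6)*(2209/64 - 1) = -0*2145/64 = -4045*0 = 0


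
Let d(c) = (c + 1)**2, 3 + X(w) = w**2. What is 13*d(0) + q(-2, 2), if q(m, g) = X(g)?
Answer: 14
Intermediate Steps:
X(w) = -3 + w**2
d(c) = (1 + c)**2
q(m, g) = -3 + g**2
13*d(0) + q(-2, 2) = 13*(1 + 0)**2 + (-3 + 2**2) = 13*1**2 + (-3 + 4) = 13*1 + 1 = 13 + 1 = 14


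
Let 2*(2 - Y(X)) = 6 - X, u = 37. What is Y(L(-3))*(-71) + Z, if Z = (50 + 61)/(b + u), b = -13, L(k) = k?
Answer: 1457/8 ≈ 182.13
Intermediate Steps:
Y(X) = -1 + X/2 (Y(X) = 2 - (6 - X)/2 = 2 + (-3 + X/2) = -1 + X/2)
Z = 37/8 (Z = (50 + 61)/(-13 + 37) = 111/24 = 111*(1/24) = 37/8 ≈ 4.6250)
Y(L(-3))*(-71) + Z = (-1 + (½)*(-3))*(-71) + 37/8 = (-1 - 3/2)*(-71) + 37/8 = -5/2*(-71) + 37/8 = 355/2 + 37/8 = 1457/8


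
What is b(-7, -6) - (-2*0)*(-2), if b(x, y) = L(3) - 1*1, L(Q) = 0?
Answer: -1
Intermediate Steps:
b(x, y) = -1 (b(x, y) = 0 - 1*1 = 0 - 1 = -1)
b(-7, -6) - (-2*0)*(-2) = -1 - (-2*0)*(-2) = -1 - 0*(-2) = -1 - 1*0 = -1 + 0 = -1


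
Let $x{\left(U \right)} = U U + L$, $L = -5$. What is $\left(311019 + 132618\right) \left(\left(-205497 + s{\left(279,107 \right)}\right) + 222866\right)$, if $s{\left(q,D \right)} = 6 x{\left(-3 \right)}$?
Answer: $7716178341$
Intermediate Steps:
$x{\left(U \right)} = -5 + U^{2}$ ($x{\left(U \right)} = U U - 5 = U^{2} - 5 = -5 + U^{2}$)
$s{\left(q,D \right)} = 24$ ($s{\left(q,D \right)} = 6 \left(-5 + \left(-3\right)^{2}\right) = 6 \left(-5 + 9\right) = 6 \cdot 4 = 24$)
$\left(311019 + 132618\right) \left(\left(-205497 + s{\left(279,107 \right)}\right) + 222866\right) = \left(311019 + 132618\right) \left(\left(-205497 + 24\right) + 222866\right) = 443637 \left(-205473 + 222866\right) = 443637 \cdot 17393 = 7716178341$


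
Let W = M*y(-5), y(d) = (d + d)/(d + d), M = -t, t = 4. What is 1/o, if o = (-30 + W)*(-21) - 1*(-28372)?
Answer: 1/29086 ≈ 3.4381e-5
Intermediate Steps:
M = -4 (M = -1*4 = -4)
y(d) = 1 (y(d) = (2*d)/((2*d)) = (2*d)*(1/(2*d)) = 1)
W = -4 (W = -4*1 = -4)
o = 29086 (o = (-30 - 4)*(-21) - 1*(-28372) = -34*(-21) + 28372 = 714 + 28372 = 29086)
1/o = 1/29086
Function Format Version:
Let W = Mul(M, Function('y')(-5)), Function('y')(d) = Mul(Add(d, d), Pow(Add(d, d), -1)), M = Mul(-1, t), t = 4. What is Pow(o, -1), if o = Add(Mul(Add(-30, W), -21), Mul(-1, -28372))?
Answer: Rational(1, 29086) ≈ 3.4381e-5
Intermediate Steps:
M = -4 (M = Mul(-1, 4) = -4)
Function('y')(d) = 1 (Function('y')(d) = Mul(Mul(2, d), Pow(Mul(2, d), -1)) = Mul(Mul(2, d), Mul(Rational(1, 2), Pow(d, -1))) = 1)
W = -4 (W = Mul(-4, 1) = -4)
o = 29086 (o = Add(Mul(Add(-30, -4), -21), Mul(-1, -28372)) = Add(Mul(-34, -21), 28372) = Add(714, 28372) = 29086)
Pow(o, -1) = Pow(29086, -1) = Rational(1, 29086)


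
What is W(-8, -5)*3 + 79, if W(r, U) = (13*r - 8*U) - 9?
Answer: -140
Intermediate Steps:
W(r, U) = -9 - 8*U + 13*r (W(r, U) = (-8*U + 13*r) - 9 = -9 - 8*U + 13*r)
W(-8, -5)*3 + 79 = (-9 - 8*(-5) + 13*(-8))*3 + 79 = (-9 + 40 - 104)*3 + 79 = -73*3 + 79 = -219 + 79 = -140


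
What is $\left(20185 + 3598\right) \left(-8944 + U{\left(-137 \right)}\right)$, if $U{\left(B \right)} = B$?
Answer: $-215973423$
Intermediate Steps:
$\left(20185 + 3598\right) \left(-8944 + U{\left(-137 \right)}\right) = \left(20185 + 3598\right) \left(-8944 - 137\right) = 23783 \left(-9081\right) = -215973423$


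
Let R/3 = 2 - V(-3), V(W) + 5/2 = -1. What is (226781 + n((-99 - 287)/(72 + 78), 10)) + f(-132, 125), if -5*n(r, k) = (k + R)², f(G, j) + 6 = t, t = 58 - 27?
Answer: 4533311/20 ≈ 2.2667e+5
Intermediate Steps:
V(W) = -7/2 (V(W) = -5/2 - 1 = -7/2)
t = 31
f(G, j) = 25 (f(G, j) = -6 + 31 = 25)
R = 33/2 (R = 3*(2 - 1*(-7/2)) = 3*(2 + 7/2) = 3*(11/2) = 33/2 ≈ 16.500)
n(r, k) = -(33/2 + k)²/5 (n(r, k) = -(k + 33/2)²/5 = -(33/2 + k)²/5)
(226781 + n((-99 - 287)/(72 + 78), 10)) + f(-132, 125) = (226781 - (33 + 2*10)²/20) + 25 = (226781 - (33 + 20)²/20) + 25 = (226781 - 1/20*53²) + 25 = (226781 - 1/20*2809) + 25 = (226781 - 2809/20) + 25 = 4532811/20 + 25 = 4533311/20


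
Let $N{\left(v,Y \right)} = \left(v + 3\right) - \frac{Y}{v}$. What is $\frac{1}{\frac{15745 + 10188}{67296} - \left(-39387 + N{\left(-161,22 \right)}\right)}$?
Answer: $\frac{10834656}{428459166221} \approx 2.5287 \cdot 10^{-5}$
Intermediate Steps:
$N{\left(v,Y \right)} = 3 + v - \frac{Y}{v}$ ($N{\left(v,Y \right)} = \left(3 + v\right) - \frac{Y}{v} = 3 + v - \frac{Y}{v}$)
$\frac{1}{\frac{15745 + 10188}{67296} - \left(-39387 + N{\left(-161,22 \right)}\right)} = \frac{1}{\frac{15745 + 10188}{67296} + \left(39387 - \left(3 - 161 - \frac{22}{-161}\right)\right)} = \frac{1}{25933 \cdot \frac{1}{67296} + \left(39387 - \left(3 - 161 - 22 \left(- \frac{1}{161}\right)\right)\right)} = \frac{1}{\frac{25933}{67296} + \left(39387 - \left(3 - 161 + \frac{22}{161}\right)\right)} = \frac{1}{\frac{25933}{67296} + \left(39387 - - \frac{25416}{161}\right)} = \frac{1}{\frac{25933}{67296} + \left(39387 + \frac{25416}{161}\right)} = \frac{1}{\frac{25933}{67296} + \frac{6366723}{161}} = \frac{1}{\frac{428459166221}{10834656}} = \frac{10834656}{428459166221}$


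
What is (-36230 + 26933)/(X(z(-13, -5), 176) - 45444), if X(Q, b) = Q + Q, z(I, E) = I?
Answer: 9297/45470 ≈ 0.20446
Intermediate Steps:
X(Q, b) = 2*Q
(-36230 + 26933)/(X(z(-13, -5), 176) - 45444) = (-36230 + 26933)/(2*(-13) - 45444) = -9297/(-26 - 45444) = -9297/(-45470) = -9297*(-1/45470) = 9297/45470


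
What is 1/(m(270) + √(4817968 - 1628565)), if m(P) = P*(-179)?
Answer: -48330/2332599497 - √3189403/2332599497 ≈ -2.1485e-5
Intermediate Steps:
m(P) = -179*P
1/(m(270) + √(4817968 - 1628565)) = 1/(-179*270 + √(4817968 - 1628565)) = 1/(-48330 + √3189403)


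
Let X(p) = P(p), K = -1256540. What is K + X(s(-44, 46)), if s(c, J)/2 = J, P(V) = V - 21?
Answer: -1256469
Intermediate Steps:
P(V) = -21 + V
s(c, J) = 2*J
X(p) = -21 + p
K + X(s(-44, 46)) = -1256540 + (-21 + 2*46) = -1256540 + (-21 + 92) = -1256540 + 71 = -1256469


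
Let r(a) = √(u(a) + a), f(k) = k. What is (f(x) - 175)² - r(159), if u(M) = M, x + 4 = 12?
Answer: 27889 - √318 ≈ 27871.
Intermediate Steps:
x = 8 (x = -4 + 12 = 8)
r(a) = √2*√a (r(a) = √(a + a) = √(2*a) = √2*√a)
(f(x) - 175)² - r(159) = (8 - 175)² - √2*√159 = (-167)² - √318 = 27889 - √318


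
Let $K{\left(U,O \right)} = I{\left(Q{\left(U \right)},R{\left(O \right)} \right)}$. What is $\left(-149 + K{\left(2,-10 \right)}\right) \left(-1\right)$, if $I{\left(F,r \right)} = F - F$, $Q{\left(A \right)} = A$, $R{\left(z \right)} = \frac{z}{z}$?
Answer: $149$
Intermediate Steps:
$R{\left(z \right)} = 1$
$I{\left(F,r \right)} = 0$
$K{\left(U,O \right)} = 0$
$\left(-149 + K{\left(2,-10 \right)}\right) \left(-1\right) = \left(-149 + 0\right) \left(-1\right) = \left(-149\right) \left(-1\right) = 149$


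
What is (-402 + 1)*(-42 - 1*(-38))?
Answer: 1604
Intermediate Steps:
(-402 + 1)*(-42 - 1*(-38)) = -401*(-42 + 38) = -401*(-4) = 1604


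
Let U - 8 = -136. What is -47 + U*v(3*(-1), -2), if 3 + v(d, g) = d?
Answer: 721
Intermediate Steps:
U = -128 (U = 8 - 136 = -128)
v(d, g) = -3 + d
-47 + U*v(3*(-1), -2) = -47 - 128*(-3 + 3*(-1)) = -47 - 128*(-3 - 3) = -47 - 128*(-6) = -47 + 768 = 721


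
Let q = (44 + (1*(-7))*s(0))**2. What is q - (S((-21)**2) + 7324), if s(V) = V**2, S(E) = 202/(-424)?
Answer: -1142155/212 ≈ -5387.5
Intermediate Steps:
S(E) = -101/212 (S(E) = 202*(-1/424) = -101/212)
q = 1936 (q = (44 + (1*(-7))*0**2)**2 = (44 - 7*0)**2 = (44 + 0)**2 = 44**2 = 1936)
q - (S((-21)**2) + 7324) = 1936 - (-101/212 + 7324) = 1936 - 1*1552587/212 = 1936 - 1552587/212 = -1142155/212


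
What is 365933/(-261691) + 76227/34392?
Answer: 2454250707/3000025624 ≈ 0.81808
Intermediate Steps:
365933/(-261691) + 76227/34392 = 365933*(-1/261691) + 76227*(1/34392) = -365933/261691 + 25409/11464 = 2454250707/3000025624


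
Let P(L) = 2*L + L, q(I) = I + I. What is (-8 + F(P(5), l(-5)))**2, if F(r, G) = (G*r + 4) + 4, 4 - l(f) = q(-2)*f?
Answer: 57600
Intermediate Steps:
q(I) = 2*I
l(f) = 4 + 4*f (l(f) = 4 - 2*(-2)*f = 4 - (-4)*f = 4 + 4*f)
P(L) = 3*L
F(r, G) = 8 + G*r (F(r, G) = (4 + G*r) + 4 = 8 + G*r)
(-8 + F(P(5), l(-5)))**2 = (-8 + (8 + (4 + 4*(-5))*(3*5)))**2 = (-8 + (8 + (4 - 20)*15))**2 = (-8 + (8 - 16*15))**2 = (-8 + (8 - 240))**2 = (-8 - 232)**2 = (-240)**2 = 57600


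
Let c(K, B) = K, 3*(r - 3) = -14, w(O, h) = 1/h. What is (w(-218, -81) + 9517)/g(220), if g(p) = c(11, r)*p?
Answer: 192719/49005 ≈ 3.9326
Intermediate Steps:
r = -5/3 (r = 3 + (⅓)*(-14) = 3 - 14/3 = -5/3 ≈ -1.6667)
g(p) = 11*p
(w(-218, -81) + 9517)/g(220) = (1/(-81) + 9517)/((11*220)) = (-1/81 + 9517)/2420 = (770876/81)*(1/2420) = 192719/49005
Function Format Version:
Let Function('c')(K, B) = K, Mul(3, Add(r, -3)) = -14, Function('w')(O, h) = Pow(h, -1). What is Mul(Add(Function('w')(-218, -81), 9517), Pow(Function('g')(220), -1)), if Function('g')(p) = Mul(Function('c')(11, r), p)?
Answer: Rational(192719, 49005) ≈ 3.9326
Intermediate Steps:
r = Rational(-5, 3) (r = Add(3, Mul(Rational(1, 3), -14)) = Add(3, Rational(-14, 3)) = Rational(-5, 3) ≈ -1.6667)
Function('g')(p) = Mul(11, p)
Mul(Add(Function('w')(-218, -81), 9517), Pow(Function('g')(220), -1)) = Mul(Add(Pow(-81, -1), 9517), Pow(Mul(11, 220), -1)) = Mul(Add(Rational(-1, 81), 9517), Pow(2420, -1)) = Mul(Rational(770876, 81), Rational(1, 2420)) = Rational(192719, 49005)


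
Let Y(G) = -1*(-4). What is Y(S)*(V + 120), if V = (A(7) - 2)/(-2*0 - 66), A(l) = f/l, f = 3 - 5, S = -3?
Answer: 110912/231 ≈ 480.14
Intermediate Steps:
Y(G) = 4
f = -2
A(l) = -2/l
V = 8/231 (V = (-2/7 - 2)/(-2*0 - 66) = (-2*1/7 - 2)/(0 - 66) = (-2/7 - 2)/(-66) = -16/7*(-1/66) = 8/231 ≈ 0.034632)
Y(S)*(V + 120) = 4*(8/231 + 120) = 4*(27728/231) = 110912/231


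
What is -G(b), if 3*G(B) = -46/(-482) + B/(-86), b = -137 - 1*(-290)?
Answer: 34895/62178 ≈ 0.56121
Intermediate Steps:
b = 153 (b = -137 + 290 = 153)
G(B) = 23/723 - B/258 (G(B) = (-46/(-482) + B/(-86))/3 = (-46*(-1/482) + B*(-1/86))/3 = (23/241 - B/86)/3 = 23/723 - B/258)
-G(b) = -(23/723 - 1/258*153) = -(23/723 - 51/86) = -1*(-34895/62178) = 34895/62178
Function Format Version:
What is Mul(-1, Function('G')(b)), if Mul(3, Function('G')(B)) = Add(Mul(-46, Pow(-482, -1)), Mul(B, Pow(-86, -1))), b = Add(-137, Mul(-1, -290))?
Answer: Rational(34895, 62178) ≈ 0.56121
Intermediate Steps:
b = 153 (b = Add(-137, 290) = 153)
Function('G')(B) = Add(Rational(23, 723), Mul(Rational(-1, 258), B)) (Function('G')(B) = Mul(Rational(1, 3), Add(Mul(-46, Pow(-482, -1)), Mul(B, Pow(-86, -1)))) = Mul(Rational(1, 3), Add(Mul(-46, Rational(-1, 482)), Mul(B, Rational(-1, 86)))) = Mul(Rational(1, 3), Add(Rational(23, 241), Mul(Rational(-1, 86), B))) = Add(Rational(23, 723), Mul(Rational(-1, 258), B)))
Mul(-1, Function('G')(b)) = Mul(-1, Add(Rational(23, 723), Mul(Rational(-1, 258), 153))) = Mul(-1, Add(Rational(23, 723), Rational(-51, 86))) = Mul(-1, Rational(-34895, 62178)) = Rational(34895, 62178)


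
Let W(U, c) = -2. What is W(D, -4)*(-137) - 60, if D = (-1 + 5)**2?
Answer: 214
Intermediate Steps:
D = 16 (D = 4**2 = 16)
W(D, -4)*(-137) - 60 = -2*(-137) - 60 = 274 - 60 = 214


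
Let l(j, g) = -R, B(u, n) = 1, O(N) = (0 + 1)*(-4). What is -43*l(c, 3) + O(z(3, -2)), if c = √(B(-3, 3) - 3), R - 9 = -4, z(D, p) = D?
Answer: 211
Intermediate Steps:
O(N) = -4 (O(N) = 1*(-4) = -4)
R = 5 (R = 9 - 4 = 5)
c = I*√2 (c = √(1 - 3) = √(-2) = I*√2 ≈ 1.4142*I)
l(j, g) = -5 (l(j, g) = -1*5 = -5)
-43*l(c, 3) + O(z(3, -2)) = -43*(-5) - 4 = 215 - 4 = 211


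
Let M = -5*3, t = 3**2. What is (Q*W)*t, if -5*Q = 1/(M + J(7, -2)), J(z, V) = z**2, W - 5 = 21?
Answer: -117/85 ≈ -1.3765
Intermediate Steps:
W = 26 (W = 5 + 21 = 26)
t = 9
M = -15
Q = -1/170 (Q = -1/(5*(-15 + 7**2)) = -1/(5*(-15 + 49)) = -1/5/34 = -1/5*1/34 = -1/170 ≈ -0.0058824)
(Q*W)*t = -1/170*26*9 = -13/85*9 = -117/85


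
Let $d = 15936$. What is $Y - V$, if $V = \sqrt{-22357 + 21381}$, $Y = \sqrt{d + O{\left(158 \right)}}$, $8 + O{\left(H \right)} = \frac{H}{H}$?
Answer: $\sqrt{15929} - 4 i \sqrt{61} \approx 126.21 - 31.241 i$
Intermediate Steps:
$O{\left(H \right)} = -7$ ($O{\left(H \right)} = -8 + \frac{H}{H} = -8 + 1 = -7$)
$Y = \sqrt{15929}$ ($Y = \sqrt{15936 - 7} = \sqrt{15929} \approx 126.21$)
$V = 4 i \sqrt{61}$ ($V = \sqrt{-976} = 4 i \sqrt{61} \approx 31.241 i$)
$Y - V = \sqrt{15929} - 4 i \sqrt{61}$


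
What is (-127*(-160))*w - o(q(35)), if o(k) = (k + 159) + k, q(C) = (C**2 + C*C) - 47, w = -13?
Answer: -269125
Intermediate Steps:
q(C) = -47 + 2*C**2 (q(C) = (C**2 + C**2) - 47 = 2*C**2 - 47 = -47 + 2*C**2)
o(k) = 159 + 2*k (o(k) = (159 + k) + k = 159 + 2*k)
(-127*(-160))*w - o(q(35)) = -127*(-160)*(-13) - (159 + 2*(-47 + 2*35**2)) = 20320*(-13) - (159 + 2*(-47 + 2*1225)) = -264160 - (159 + 2*(-47 + 2450)) = -264160 - (159 + 2*2403) = -264160 - (159 + 4806) = -264160 - 1*4965 = -264160 - 4965 = -269125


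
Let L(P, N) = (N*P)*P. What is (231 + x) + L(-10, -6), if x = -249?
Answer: -618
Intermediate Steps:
L(P, N) = N*P**2
(231 + x) + L(-10, -6) = (231 - 249) - 6*(-10)**2 = -18 - 6*100 = -18 - 600 = -618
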